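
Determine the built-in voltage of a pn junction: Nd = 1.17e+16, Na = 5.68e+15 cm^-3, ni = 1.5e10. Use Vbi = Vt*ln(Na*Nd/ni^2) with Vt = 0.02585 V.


Step 1: Compute Na*Nd/ni^2 = 5.68e+15 * 1.17e+16 / (1.5e10)^2 = 2.9536e+11
Step 2: ln(2.9536e+11) = 26.4115
Step 3: Vbi = 0.02585 * 26.4115 = 0.683 V

0.683


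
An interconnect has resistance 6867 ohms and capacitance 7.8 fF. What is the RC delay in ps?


Step 1: tau = R * C
Step 2: tau = 6867 * 7.8 fF = 6867 * 7.8e-15 F
Step 3: tau = 5.35626e-11 s = 53.5626 ps

53.5626


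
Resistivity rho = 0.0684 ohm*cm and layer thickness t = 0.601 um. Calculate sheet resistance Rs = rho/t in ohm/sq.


Step 1: Convert thickness to cm: t = 0.601 um = 6.0100e-05 cm
Step 2: Rs = rho / t = 0.0684 / 6.0100e-05
Step 3: Rs = 1138.1 ohm/sq

1138.1


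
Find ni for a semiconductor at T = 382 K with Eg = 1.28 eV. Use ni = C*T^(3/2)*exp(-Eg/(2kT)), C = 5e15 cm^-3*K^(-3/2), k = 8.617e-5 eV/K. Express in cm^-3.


Step 1: Compute kT = 8.617e-5 * 382 = 0.03291694 eV
Step 2: Exponent = -Eg/(2kT) = -1.28/(2*0.03291694) = -19.44288
Step 3: T^(3/2) = 382^1.5 = 7466.12
Step 4: ni = 5e15 * 7466.12 * exp(-19.44288) = 1.34e+11 cm^-3

1.34e+11


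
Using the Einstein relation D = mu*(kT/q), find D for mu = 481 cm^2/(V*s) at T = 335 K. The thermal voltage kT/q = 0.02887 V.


Step 1: D = mu * (kT/q)
Step 2: D = 481 * 0.02887
Step 3: D = 13.89 cm^2/s

13.89


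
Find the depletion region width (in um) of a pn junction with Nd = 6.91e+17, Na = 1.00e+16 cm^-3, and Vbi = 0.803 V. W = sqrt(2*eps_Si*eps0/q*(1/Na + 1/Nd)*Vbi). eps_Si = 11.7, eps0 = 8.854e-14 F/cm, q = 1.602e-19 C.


Step 1: 1/Na + 1/Nd = 1/1.00e+16 + 1/6.91e+17 = 1.01447e-16
Step 2: 2*eps*eps0/q = 2*11.7*8.854e-14/1.602e-19 = 1.293281e+07
Step 3: W^2 = 1.293281e+07 * 1.01447e-16 * 0.803 = 1.05353e-09
Step 4: W = sqrt(1.05353e-09) = 3.246e-05 cm = 0.3246 um

0.3246


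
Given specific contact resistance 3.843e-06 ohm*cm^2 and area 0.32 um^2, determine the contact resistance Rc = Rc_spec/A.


Step 1: Convert area to cm^2: 0.32 um^2 = 3.2000e-09 cm^2
Step 2: Rc = Rc_spec / A = 3.843e-06 / 3.2000e-09
Step 3: Rc = 1.20e+03 ohms

1.20e+03


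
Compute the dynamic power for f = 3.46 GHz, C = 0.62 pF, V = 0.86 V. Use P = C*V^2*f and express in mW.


Step 1: V^2 = 0.86^2 = 0.7396 V^2
Step 2: P = C*V^2*f = 0.62e-12 F * 0.7396 * 3.46e9 Hz
Step 3: P = 1.58658992e-03 W
Step 4: P = 1.587 mW

1.587


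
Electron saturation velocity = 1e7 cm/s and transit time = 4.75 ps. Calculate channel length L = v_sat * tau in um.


Step 1: tau in seconds = 4.75 ps * 1e-12 = 4.7500e-12 s
Step 2: L = v_sat * tau = 1e7 * 4.7500e-12 = 4.7500e-05 cm
Step 3: L in um = 4.7500e-05 * 1e4 = 0.475 um

0.475


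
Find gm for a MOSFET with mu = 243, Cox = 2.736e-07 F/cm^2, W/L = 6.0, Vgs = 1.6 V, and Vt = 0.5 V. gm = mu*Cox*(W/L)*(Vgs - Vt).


Step 1: Vov = Vgs - Vt = 1.6 - 0.5 = 1.1 V
Step 2: gm = mu * Cox * (W/L) * Vov
Step 3: gm = 243 * 2.736e-07 * 6.0 * 1.1 = 4.39e-04 S

4.39e-04


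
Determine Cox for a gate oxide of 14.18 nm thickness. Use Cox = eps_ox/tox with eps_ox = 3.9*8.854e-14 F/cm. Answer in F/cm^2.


Step 1: eps_ox = 3.9 * 8.854e-14 = 3.45306e-13 F/cm
Step 2: tox in cm = 14.18 nm * 1e-7 = 1.4180e-06 cm
Step 3: Cox = 3.45306e-13 / 1.4180e-06 = 2.44e-07 F/cm^2

2.44e-07


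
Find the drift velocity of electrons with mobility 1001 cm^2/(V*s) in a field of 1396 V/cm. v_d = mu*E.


Step 1: v_d = mu * E
Step 2: v_d = 1001 * 1396 = 1397396
Step 3: v_d = 1.40e+06 cm/s

1.40e+06


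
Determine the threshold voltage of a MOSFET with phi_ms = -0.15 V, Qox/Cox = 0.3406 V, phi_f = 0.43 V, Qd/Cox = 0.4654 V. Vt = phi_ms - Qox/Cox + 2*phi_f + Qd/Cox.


Step 1: Vt = phi_ms - Qox/Cox + 2*phi_f + Qd/Cox
Step 2: Vt = -0.15 - 0.3406 + 2*0.43 + 0.4654
Step 3: Vt = -0.15 - 0.3406 + 0.86 + 0.4654
Step 4: Vt = 0.8348 V

0.8348


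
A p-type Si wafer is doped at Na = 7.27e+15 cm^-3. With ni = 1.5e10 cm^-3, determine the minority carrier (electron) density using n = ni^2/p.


Step 1: Majority hole concentration p ≈ Na = 7.27e+15 cm^-3
Step 2: n = ni^2 / Na = (1.5e10)^2 / 7.27e+15
Step 3: n = 3.09e+04 cm^-3

3.09e+04


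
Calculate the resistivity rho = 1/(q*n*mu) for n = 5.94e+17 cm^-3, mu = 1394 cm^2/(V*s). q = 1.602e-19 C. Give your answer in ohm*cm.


Step 1: sigma = q * n * mu = 1.602e-19 * 5.94e+17 * 1394 = 1.32651e+02 S/cm
Step 2: rho = 1 / sigma = 1 / 1.32651e+02 = 0.007539 ohm*cm

0.007539


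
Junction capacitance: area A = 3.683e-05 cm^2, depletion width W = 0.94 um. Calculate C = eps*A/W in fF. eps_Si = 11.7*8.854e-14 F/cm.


Step 1: eps_Si = 11.7 * 8.854e-14 = 1.035918e-12 F/cm
Step 2: W in cm = 0.94 * 1e-4 = 9.40e-05 cm
Step 3: C = 1.035918e-12 * 3.683e-05 / 9.40e-05 = 4.058815e-13 F
Step 4: C = 405.88 fF

405.88


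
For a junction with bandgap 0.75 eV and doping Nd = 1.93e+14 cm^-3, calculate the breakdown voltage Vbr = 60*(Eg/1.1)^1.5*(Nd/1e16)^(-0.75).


Step 1: Eg/1.1 = 0.75/1.1 = 0.681818
Step 2: (Eg/1.1)^1.5 = 0.681818^1.5 = 0.562993
Step 3: (Nd/1e16)^(-0.75) = (0.0193)^(-0.75) = 19.312212
Step 4: Vbr = 60 * 0.562993 * 19.312212 = 652.4 V

652.4


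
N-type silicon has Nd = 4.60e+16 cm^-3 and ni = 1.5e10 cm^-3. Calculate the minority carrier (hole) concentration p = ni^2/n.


Step 1: Since Nd >> ni, n ≈ Nd = 4.60e+16 cm^-3
Step 2: p = ni^2 / n = (1.5e10)^2 / 4.60e+16
Step 3: p = 2.25e20 / 4.60e+16 = 4.89e+03 cm^-3

4.89e+03


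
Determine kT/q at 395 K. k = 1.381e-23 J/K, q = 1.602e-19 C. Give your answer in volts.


Step 1: kT = 1.381e-23 * 395 = 5.45495e-21 J
Step 2: Vt = kT/q = 5.45495e-21 / 1.602e-19
Step 3: Vt = 0.03405 V

0.03405


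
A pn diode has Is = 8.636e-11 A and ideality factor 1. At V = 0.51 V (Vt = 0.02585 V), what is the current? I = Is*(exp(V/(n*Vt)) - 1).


Step 1: V/(n*Vt) = 0.51/(1*0.02585) = 19.7292
Step 2: exp(19.7292) = 3.7007e+08
Step 3: I = 8.636e-11 * (3.7007e+08 - 1) = 3.20e-02 A

3.20e-02


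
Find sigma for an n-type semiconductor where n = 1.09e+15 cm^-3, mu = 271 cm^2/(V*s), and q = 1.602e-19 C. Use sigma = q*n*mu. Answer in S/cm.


Step 1: sigma = q * n * mu
Step 2: sigma = 1.602e-19 * 1.09e+15 * 271
Step 3: sigma = 4.732e-02 S/cm

4.732e-02


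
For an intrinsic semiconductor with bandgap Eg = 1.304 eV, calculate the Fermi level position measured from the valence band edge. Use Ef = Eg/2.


Step 1: For an intrinsic semiconductor, the Fermi level sits at midgap.
Step 2: Ef = Eg / 2 = 1.304 / 2 = 0.652 eV

0.652


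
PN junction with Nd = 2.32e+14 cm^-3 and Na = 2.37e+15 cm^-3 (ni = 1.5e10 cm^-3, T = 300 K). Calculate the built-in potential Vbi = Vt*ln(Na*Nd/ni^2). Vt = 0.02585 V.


Step 1: Compute Na*Nd/ni^2 = 2.37e+15 * 2.32e+14 / (1.5e10)^2 = 2.4437e+09
Step 2: ln(2.4437e+09) = 21.6168
Step 3: Vbi = 0.02585 * 21.6168 = 0.559 V

0.559


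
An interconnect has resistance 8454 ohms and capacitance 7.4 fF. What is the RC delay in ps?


Step 1: tau = R * C
Step 2: tau = 8454 * 7.4 fF = 8454 * 7.4e-15 F
Step 3: tau = 6.25596e-11 s = 62.5596 ps

62.5596


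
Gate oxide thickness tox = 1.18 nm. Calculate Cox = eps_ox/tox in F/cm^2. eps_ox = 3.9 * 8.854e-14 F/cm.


Step 1: eps_ox = 3.9 * 8.854e-14 = 3.45306e-13 F/cm
Step 2: tox in cm = 1.18 nm * 1e-7 = 1.1800e-07 cm
Step 3: Cox = 3.45306e-13 / 1.1800e-07 = 2.93e-06 F/cm^2

2.93e-06


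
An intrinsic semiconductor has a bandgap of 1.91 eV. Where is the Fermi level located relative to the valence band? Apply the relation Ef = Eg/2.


Step 1: For an intrinsic semiconductor, the Fermi level sits at midgap.
Step 2: Ef = Eg / 2 = 1.91 / 2 = 0.955 eV

0.955


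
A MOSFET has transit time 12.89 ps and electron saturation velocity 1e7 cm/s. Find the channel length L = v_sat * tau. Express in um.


Step 1: tau in seconds = 12.89 ps * 1e-12 = 1.2890e-11 s
Step 2: L = v_sat * tau = 1e7 * 1.2890e-11 = 1.2890e-04 cm
Step 3: L in um = 1.2890e-04 * 1e4 = 1.289 um

1.289


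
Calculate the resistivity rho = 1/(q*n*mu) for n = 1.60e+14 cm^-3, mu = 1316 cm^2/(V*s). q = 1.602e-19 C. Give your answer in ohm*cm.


Step 1: sigma = q * n * mu = 1.602e-19 * 1.60e+14 * 1316 = 3.37317e-02 S/cm
Step 2: rho = 1 / sigma = 1 / 3.37317e-02 = 29.65 ohm*cm

29.65


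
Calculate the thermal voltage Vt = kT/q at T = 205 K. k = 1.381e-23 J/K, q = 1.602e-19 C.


Step 1: kT = 1.381e-23 * 205 = 2.83105e-21 J
Step 2: Vt = kT/q = 2.83105e-21 / 1.602e-19
Step 3: Vt = 0.01767 V

0.01767


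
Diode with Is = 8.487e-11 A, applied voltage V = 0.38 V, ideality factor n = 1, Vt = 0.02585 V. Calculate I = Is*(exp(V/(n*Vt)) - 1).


Step 1: V/(n*Vt) = 0.38/(1*0.02585) = 14.7002
Step 2: exp(14.7002) = 2.4222e+06
Step 3: I = 8.487e-11 * (2.4222e+06 - 1) = 2.06e-04 A

2.06e-04


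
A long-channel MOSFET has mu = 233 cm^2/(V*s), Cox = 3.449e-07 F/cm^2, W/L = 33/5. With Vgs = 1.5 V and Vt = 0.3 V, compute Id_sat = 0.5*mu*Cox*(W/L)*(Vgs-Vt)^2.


Step 1: Overdrive voltage Vov = Vgs - Vt = 1.5 - 0.3 = 1.2 V
Step 2: W/L = 33/5 = 6.6
Step 3: Id = 0.5 * 233 * 3.449e-07 * 6.6 * 1.2^2
Step 4: Id = 3.82e-04 A

3.82e-04


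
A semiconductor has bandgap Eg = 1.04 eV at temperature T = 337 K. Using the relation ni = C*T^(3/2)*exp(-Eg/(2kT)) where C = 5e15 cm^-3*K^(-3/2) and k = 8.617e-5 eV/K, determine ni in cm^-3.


Step 1: Compute kT = 8.617e-5 * 337 = 0.02903929 eV
Step 2: Exponent = -Eg/(2kT) = -1.04/(2*0.02903929) = -17.90677
Step 3: T^(3/2) = 337^1.5 = 6186.50
Step 4: ni = 5e15 * 6186.50 * exp(-17.90677) = 5.17e+11 cm^-3

5.17e+11


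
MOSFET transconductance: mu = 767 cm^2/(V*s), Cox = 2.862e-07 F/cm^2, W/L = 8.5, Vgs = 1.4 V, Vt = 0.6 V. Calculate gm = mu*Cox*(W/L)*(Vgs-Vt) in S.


Step 1: Vov = Vgs - Vt = 1.4 - 0.6 = 0.8 V
Step 2: gm = mu * Cox * (W/L) * Vov
Step 3: gm = 767 * 2.862e-07 * 8.5 * 0.8 = 1.49e-03 S

1.49e-03


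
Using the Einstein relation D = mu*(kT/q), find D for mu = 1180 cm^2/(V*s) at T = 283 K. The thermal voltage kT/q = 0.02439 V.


Step 1: D = mu * (kT/q)
Step 2: D = 1180 * 0.02439
Step 3: D = 28.78 cm^2/s

28.78


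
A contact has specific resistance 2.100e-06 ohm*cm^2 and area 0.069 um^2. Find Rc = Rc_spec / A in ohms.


Step 1: Convert area to cm^2: 0.069 um^2 = 6.9000e-10 cm^2
Step 2: Rc = Rc_spec / A = 2.100e-06 / 6.9000e-10
Step 3: Rc = 3.04e+03 ohms

3.04e+03


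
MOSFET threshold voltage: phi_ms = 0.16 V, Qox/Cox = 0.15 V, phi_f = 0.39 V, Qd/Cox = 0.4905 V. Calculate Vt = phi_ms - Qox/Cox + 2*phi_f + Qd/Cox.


Step 1: Vt = phi_ms - Qox/Cox + 2*phi_f + Qd/Cox
Step 2: Vt = 0.16 - 0.15 + 2*0.39 + 0.4905
Step 3: Vt = 0.16 - 0.15 + 0.78 + 0.4905
Step 4: Vt = 1.2805 V

1.2805


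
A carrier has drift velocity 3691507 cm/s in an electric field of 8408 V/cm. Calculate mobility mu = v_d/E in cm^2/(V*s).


Step 1: mu = v_d / E
Step 2: mu = 3691507 / 8408
Step 3: mu = 439.05 cm^2/(V*s)

439.05


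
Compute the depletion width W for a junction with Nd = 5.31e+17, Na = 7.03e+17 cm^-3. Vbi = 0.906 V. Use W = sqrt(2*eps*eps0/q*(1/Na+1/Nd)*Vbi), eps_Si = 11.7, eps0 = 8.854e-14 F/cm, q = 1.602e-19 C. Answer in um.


Step 1: 1/Na + 1/Nd = 1/7.03e+17 + 1/5.31e+17 = 3.30571e-18
Step 2: 2*eps*eps0/q = 2*11.7*8.854e-14/1.602e-19 = 1.293281e+07
Step 3: W^2 = 1.293281e+07 * 3.30571e-18 * 0.906 = 3.87334e-11
Step 4: W = sqrt(3.87334e-11) = 6.224e-06 cm = 0.06224 um

0.06224


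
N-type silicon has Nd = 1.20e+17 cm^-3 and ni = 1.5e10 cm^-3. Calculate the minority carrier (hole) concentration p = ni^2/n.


Step 1: Since Nd >> ni, n ≈ Nd = 1.20e+17 cm^-3
Step 2: p = ni^2 / n = (1.5e10)^2 / 1.20e+17
Step 3: p = 2.25e20 / 1.20e+17 = 1.88e+03 cm^-3

1.88e+03


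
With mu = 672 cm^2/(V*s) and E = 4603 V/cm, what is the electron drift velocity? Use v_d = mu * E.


Step 1: v_d = mu * E
Step 2: v_d = 672 * 4603 = 3093216
Step 3: v_d = 3.09e+06 cm/s

3.09e+06


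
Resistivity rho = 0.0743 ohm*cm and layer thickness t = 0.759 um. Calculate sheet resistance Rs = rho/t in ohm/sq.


Step 1: Convert thickness to cm: t = 0.759 um = 7.5900e-05 cm
Step 2: Rs = rho / t = 0.0743 / 7.5900e-05
Step 3: Rs = 978.9 ohm/sq

978.9


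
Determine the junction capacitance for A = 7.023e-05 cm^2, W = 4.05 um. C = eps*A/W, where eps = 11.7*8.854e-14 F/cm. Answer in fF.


Step 1: eps_Si = 11.7 * 8.854e-14 = 1.035918e-12 F/cm
Step 2: W in cm = 4.05 * 1e-4 = 4.05e-04 cm
Step 3: C = 1.035918e-12 * 7.023e-05 / 4.05e-04 = 1.796359e-13 F
Step 4: C = 179.64 fF

179.64


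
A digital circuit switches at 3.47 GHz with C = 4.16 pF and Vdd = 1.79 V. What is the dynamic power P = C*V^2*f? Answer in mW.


Step 1: V^2 = 1.79^2 = 3.2041 V^2
Step 2: P = C*V^2*f = 4.16e-12 F * 3.2041 * 3.47e9 Hz
Step 3: P = 4.625182432e-02 W
Step 4: P = 46.252 mW

46.252


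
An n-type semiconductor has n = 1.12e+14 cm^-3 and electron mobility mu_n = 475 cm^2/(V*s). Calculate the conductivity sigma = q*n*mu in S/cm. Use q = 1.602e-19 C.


Step 1: sigma = q * n * mu
Step 2: sigma = 1.602e-19 * 1.12e+14 * 475
Step 3: sigma = 8.523e-03 S/cm

8.523e-03


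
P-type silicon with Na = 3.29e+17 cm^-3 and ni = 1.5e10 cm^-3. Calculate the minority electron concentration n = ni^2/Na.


Step 1: Majority hole concentration p ≈ Na = 3.29e+17 cm^-3
Step 2: n = ni^2 / Na = (1.5e10)^2 / 3.29e+17
Step 3: n = 6.84e+02 cm^-3

6.84e+02


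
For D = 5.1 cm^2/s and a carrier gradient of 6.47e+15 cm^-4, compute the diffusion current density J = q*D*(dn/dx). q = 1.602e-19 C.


Step 1: J = q * D * (dn/dx)
Step 2: J = 1.602e-19 * 5.1 * 6.47e+15
Step 3: J = 5.29e-03 A/cm^2

5.29e-03


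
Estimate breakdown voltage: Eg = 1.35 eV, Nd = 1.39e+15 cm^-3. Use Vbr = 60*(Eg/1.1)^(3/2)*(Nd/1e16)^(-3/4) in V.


Step 1: Eg/1.1 = 1.35/1.1 = 1.227273
Step 2: (Eg/1.1)^1.5 = 1.227273^1.5 = 1.359602
Step 3: (Nd/1e16)^(-0.75) = (0.139)^(-0.75) = 4.392774
Step 4: Vbr = 60 * 1.359602 * 4.392774 = 358.3 V

358.3


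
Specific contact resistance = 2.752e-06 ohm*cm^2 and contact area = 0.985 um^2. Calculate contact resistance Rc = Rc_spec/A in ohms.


Step 1: Convert area to cm^2: 0.985 um^2 = 9.8500e-09 cm^2
Step 2: Rc = Rc_spec / A = 2.752e-06 / 9.8500e-09
Step 3: Rc = 2.79e+02 ohms

2.79e+02


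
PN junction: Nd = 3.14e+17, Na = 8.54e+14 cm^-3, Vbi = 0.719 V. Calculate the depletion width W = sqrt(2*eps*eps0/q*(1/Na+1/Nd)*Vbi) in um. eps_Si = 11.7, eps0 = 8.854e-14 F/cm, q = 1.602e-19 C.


Step 1: 1/Na + 1/Nd = 1/8.54e+14 + 1/3.14e+17 = 1.17414e-15
Step 2: 2*eps*eps0/q = 2*11.7*8.854e-14/1.602e-19 = 1.293281e+07
Step 3: W^2 = 1.293281e+07 * 1.17414e-15 * 0.719 = 1.09180e-08
Step 4: W = sqrt(1.09180e-08) = 1.045e-04 cm = 1.045 um

1.045


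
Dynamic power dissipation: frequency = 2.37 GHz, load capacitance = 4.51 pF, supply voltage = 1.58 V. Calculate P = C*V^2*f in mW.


Step 1: V^2 = 1.58^2 = 2.4964 V^2
Step 2: P = C*V^2*f = 4.51e-12 F * 2.4964 * 2.37e9 Hz
Step 3: P = 2.668327068e-02 W
Step 4: P = 26.683 mW

26.683


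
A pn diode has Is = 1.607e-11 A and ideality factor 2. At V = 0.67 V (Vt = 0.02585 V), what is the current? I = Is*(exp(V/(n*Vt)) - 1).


Step 1: V/(n*Vt) = 0.67/(2*0.02585) = 12.9594
Step 2: exp(12.9594) = 4.2481e+05
Step 3: I = 1.607e-11 * (4.2481e+05 - 1) = 6.83e-06 A

6.83e-06


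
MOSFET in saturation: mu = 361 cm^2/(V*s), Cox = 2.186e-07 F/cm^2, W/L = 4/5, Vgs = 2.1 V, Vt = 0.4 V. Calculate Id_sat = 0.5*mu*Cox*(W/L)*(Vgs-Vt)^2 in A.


Step 1: Overdrive voltage Vov = Vgs - Vt = 2.1 - 0.4 = 1.7 V
Step 2: W/L = 4/5 = 0.8
Step 3: Id = 0.5 * 361 * 2.186e-07 * 0.8 * 1.7^2
Step 4: Id = 9.12e-05 A

9.12e-05


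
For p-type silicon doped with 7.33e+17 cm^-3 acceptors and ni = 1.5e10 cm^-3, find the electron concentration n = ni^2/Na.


Step 1: Majority hole concentration p ≈ Na = 7.33e+17 cm^-3
Step 2: n = ni^2 / Na = (1.5e10)^2 / 7.33e+17
Step 3: n = 3.07e+02 cm^-3

3.07e+02


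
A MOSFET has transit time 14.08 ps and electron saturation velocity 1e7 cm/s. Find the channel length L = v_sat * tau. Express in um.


Step 1: tau in seconds = 14.08 ps * 1e-12 = 1.4080e-11 s
Step 2: L = v_sat * tau = 1e7 * 1.4080e-11 = 1.4080e-04 cm
Step 3: L in um = 1.4080e-04 * 1e4 = 1.408 um

1.408


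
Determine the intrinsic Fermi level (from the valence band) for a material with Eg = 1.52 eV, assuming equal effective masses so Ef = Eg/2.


Step 1: For an intrinsic semiconductor, the Fermi level sits at midgap.
Step 2: Ef = Eg / 2 = 1.52 / 2 = 0.76 eV

0.76


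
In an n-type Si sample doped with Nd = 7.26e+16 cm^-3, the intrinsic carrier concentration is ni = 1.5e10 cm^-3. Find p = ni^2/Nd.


Step 1: Since Nd >> ni, n ≈ Nd = 7.26e+16 cm^-3
Step 2: p = ni^2 / n = (1.5e10)^2 / 7.26e+16
Step 3: p = 2.25e20 / 7.26e+16 = 3.10e+03 cm^-3

3.10e+03


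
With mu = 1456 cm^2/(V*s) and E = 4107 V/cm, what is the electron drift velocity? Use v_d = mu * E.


Step 1: v_d = mu * E
Step 2: v_d = 1456 * 4107 = 5979792
Step 3: v_d = 5.98e+06 cm/s

5.98e+06


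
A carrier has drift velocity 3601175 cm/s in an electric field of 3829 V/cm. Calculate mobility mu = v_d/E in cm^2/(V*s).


Step 1: mu = v_d / E
Step 2: mu = 3601175 / 3829
Step 3: mu = 940.5 cm^2/(V*s)

940.5


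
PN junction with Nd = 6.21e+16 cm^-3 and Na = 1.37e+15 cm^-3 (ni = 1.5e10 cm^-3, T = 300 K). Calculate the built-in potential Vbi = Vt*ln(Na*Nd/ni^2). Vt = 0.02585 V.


Step 1: Compute Na*Nd/ni^2 = 1.37e+15 * 6.21e+16 / (1.5e10)^2 = 3.7812e+11
Step 2: ln(3.7812e+11) = 26.6585
Step 3: Vbi = 0.02585 * 26.6585 = 0.689 V

0.689


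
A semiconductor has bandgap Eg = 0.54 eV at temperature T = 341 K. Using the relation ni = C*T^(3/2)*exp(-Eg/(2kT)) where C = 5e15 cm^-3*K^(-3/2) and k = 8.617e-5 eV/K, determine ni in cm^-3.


Step 1: Compute kT = 8.617e-5 * 341 = 0.02938397 eV
Step 2: Exponent = -Eg/(2kT) = -0.54/(2*0.02938397) = -9.18868
Step 3: T^(3/2) = 341^1.5 = 6296.97
Step 4: ni = 5e15 * 6296.97 * exp(-9.18868) = 3.22e+15 cm^-3

3.22e+15


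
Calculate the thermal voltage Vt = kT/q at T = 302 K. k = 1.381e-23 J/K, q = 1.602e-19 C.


Step 1: kT = 1.381e-23 * 302 = 4.17062e-21 J
Step 2: Vt = kT/q = 4.17062e-21 / 1.602e-19
Step 3: Vt = 0.02603 V

0.02603


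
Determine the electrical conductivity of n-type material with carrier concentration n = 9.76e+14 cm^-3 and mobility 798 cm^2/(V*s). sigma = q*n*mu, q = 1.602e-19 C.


Step 1: sigma = q * n * mu
Step 2: sigma = 1.602e-19 * 9.76e+14 * 798
Step 3: sigma = 1.248e-01 S/cm

1.248e-01


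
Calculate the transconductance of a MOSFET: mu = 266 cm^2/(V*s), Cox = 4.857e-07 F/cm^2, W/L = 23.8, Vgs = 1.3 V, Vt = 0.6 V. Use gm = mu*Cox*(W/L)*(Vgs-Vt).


Step 1: Vov = Vgs - Vt = 1.3 - 0.6 = 0.7 V
Step 2: gm = mu * Cox * (W/L) * Vov
Step 3: gm = 266 * 4.857e-07 * 23.8 * 0.7 = 2.15e-03 S

2.15e-03


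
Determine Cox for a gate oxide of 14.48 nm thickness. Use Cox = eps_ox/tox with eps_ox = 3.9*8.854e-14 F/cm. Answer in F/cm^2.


Step 1: eps_ox = 3.9 * 8.854e-14 = 3.45306e-13 F/cm
Step 2: tox in cm = 14.48 nm * 1e-7 = 1.4480e-06 cm
Step 3: Cox = 3.45306e-13 / 1.4480e-06 = 2.38e-07 F/cm^2

2.38e-07


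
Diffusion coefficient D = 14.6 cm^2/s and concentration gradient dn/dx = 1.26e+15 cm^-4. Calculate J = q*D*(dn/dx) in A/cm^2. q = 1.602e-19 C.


Step 1: J = q * D * (dn/dx)
Step 2: J = 1.602e-19 * 14.6 * 1.26e+15
Step 3: J = 2.95e-03 A/cm^2

2.95e-03


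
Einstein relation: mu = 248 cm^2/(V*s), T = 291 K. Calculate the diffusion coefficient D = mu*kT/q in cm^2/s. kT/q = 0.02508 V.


Step 1: D = mu * (kT/q)
Step 2: D = 248 * 0.02508
Step 3: D = 6.22 cm^2/s

6.22


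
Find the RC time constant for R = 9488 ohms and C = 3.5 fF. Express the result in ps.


Step 1: tau = R * C
Step 2: tau = 9488 * 3.5 fF = 9488 * 3.5e-15 F
Step 3: tau = 3.3208e-11 s = 33.208 ps

33.208


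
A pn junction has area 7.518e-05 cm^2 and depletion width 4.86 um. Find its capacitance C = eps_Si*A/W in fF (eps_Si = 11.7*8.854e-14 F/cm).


Step 1: eps_Si = 11.7 * 8.854e-14 = 1.035918e-12 F/cm
Step 2: W in cm = 4.86 * 1e-4 = 4.86e-04 cm
Step 3: C = 1.035918e-12 * 7.518e-05 / 4.86e-04 = 1.602476e-13 F
Step 4: C = 160.25 fF

160.25


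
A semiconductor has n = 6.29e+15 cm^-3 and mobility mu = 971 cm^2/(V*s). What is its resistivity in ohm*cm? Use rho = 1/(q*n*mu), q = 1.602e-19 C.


Step 1: sigma = q * n * mu = 1.602e-19 * 6.29e+15 * 971 = 9.78436e-01 S/cm
Step 2: rho = 1 / sigma = 1 / 9.78436e-01 = 1.022 ohm*cm

1.022


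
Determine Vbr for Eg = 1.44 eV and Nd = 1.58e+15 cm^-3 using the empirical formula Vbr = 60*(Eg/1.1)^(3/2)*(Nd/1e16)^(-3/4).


Step 1: Eg/1.1 = 1.44/1.1 = 1.309091
Step 2: (Eg/1.1)^1.5 = 1.309091^1.5 = 1.497803
Step 3: (Nd/1e16)^(-0.75) = (0.158)^(-0.75) = 3.990315
Step 4: Vbr = 60 * 1.497803 * 3.990315 = 358.6 V

358.6


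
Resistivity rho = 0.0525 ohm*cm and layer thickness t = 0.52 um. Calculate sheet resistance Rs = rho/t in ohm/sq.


Step 1: Convert thickness to cm: t = 0.52 um = 5.2000e-05 cm
Step 2: Rs = rho / t = 0.0525 / 5.2000e-05
Step 3: Rs = 1009.6 ohm/sq

1009.6


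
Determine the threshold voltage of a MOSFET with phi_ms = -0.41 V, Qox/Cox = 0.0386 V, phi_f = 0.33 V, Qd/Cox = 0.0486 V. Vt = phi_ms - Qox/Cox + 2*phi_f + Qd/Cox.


Step 1: Vt = phi_ms - Qox/Cox + 2*phi_f + Qd/Cox
Step 2: Vt = -0.41 - 0.0386 + 2*0.33 + 0.0486
Step 3: Vt = -0.41 - 0.0386 + 0.66 + 0.0486
Step 4: Vt = 0.26 V

0.26


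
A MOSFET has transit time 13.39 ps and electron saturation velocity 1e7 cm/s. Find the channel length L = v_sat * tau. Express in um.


Step 1: tau in seconds = 13.39 ps * 1e-12 = 1.3390e-11 s
Step 2: L = v_sat * tau = 1e7 * 1.3390e-11 = 1.3390e-04 cm
Step 3: L in um = 1.3390e-04 * 1e4 = 1.339 um

1.339


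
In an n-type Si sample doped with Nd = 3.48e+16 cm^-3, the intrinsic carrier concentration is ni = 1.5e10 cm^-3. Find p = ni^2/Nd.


Step 1: Since Nd >> ni, n ≈ Nd = 3.48e+16 cm^-3
Step 2: p = ni^2 / n = (1.5e10)^2 / 3.48e+16
Step 3: p = 2.25e20 / 3.48e+16 = 6.47e+03 cm^-3

6.47e+03


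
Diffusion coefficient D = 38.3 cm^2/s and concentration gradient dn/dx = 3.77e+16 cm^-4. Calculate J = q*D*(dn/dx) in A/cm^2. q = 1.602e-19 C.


Step 1: J = q * D * (dn/dx)
Step 2: J = 1.602e-19 * 38.3 * 3.77e+16
Step 3: J = 2.31e-01 A/cm^2

2.31e-01


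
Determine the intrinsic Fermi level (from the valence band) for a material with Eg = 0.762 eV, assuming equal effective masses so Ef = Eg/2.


Step 1: For an intrinsic semiconductor, the Fermi level sits at midgap.
Step 2: Ef = Eg / 2 = 0.762 / 2 = 0.381 eV

0.381


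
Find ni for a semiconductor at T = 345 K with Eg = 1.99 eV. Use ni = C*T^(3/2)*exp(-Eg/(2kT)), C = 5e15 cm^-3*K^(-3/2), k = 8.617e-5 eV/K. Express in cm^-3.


Step 1: Compute kT = 8.617e-5 * 345 = 0.02972865 eV
Step 2: Exponent = -Eg/(2kT) = -1.99/(2*0.02972865) = -33.46940
Step 3: T^(3/2) = 345^1.5 = 6408.09
Step 4: ni = 5e15 * 6408.09 * exp(-33.46940) = 9.34e+04 cm^-3

9.34e+04


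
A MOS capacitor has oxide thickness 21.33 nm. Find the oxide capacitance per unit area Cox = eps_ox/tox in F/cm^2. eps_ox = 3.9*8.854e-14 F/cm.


Step 1: eps_ox = 3.9 * 8.854e-14 = 3.45306e-13 F/cm
Step 2: tox in cm = 21.33 nm * 1e-7 = 2.1330e-06 cm
Step 3: Cox = 3.45306e-13 / 2.1330e-06 = 1.62e-07 F/cm^2

1.62e-07


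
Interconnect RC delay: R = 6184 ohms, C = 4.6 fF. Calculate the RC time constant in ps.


Step 1: tau = R * C
Step 2: tau = 6184 * 4.6 fF = 6184 * 4.6e-15 F
Step 3: tau = 2.84464e-11 s = 28.4464 ps

28.4464


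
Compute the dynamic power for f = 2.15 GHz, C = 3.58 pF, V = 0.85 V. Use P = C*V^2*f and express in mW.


Step 1: V^2 = 0.85^2 = 0.7225 V^2
Step 2: P = C*V^2*f = 3.58e-12 F * 0.7225 * 2.15e9 Hz
Step 3: P = 5.5610825e-03 W
Step 4: P = 5.561 mW

5.561


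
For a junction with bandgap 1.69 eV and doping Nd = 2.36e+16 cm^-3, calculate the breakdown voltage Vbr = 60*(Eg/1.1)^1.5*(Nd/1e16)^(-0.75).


Step 1: Eg/1.1 = 1.69/1.1 = 1.536364
Step 2: (Eg/1.1)^1.5 = 1.536364^1.5 = 1.904326
Step 3: (Nd/1e16)^(-0.75) = (2.36)^(-0.75) = 0.525189
Step 4: Vbr = 60 * 1.904326 * 0.525189 = 60.0 V

60.0


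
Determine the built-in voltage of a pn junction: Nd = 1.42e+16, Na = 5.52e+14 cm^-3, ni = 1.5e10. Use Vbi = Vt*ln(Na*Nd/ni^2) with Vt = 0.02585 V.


Step 1: Compute Na*Nd/ni^2 = 5.52e+14 * 1.42e+16 / (1.5e10)^2 = 3.4837e+10
Step 2: ln(3.4837e+10) = 24.2739
Step 3: Vbi = 0.02585 * 24.2739 = 0.627 V

0.627


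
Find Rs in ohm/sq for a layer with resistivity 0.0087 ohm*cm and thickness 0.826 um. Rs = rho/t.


Step 1: Convert thickness to cm: t = 0.826 um = 8.2600e-05 cm
Step 2: Rs = rho / t = 0.0087 / 8.2600e-05
Step 3: Rs = 105.3 ohm/sq

105.3


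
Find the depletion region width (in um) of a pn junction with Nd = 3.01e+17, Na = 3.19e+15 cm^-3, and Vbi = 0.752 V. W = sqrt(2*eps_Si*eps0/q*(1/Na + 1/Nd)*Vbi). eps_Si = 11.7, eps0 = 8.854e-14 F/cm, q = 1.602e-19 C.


Step 1: 1/Na + 1/Nd = 1/3.19e+15 + 1/3.01e+17 = 3.16802e-16
Step 2: 2*eps*eps0/q = 2*11.7*8.854e-14/1.602e-19 = 1.293281e+07
Step 3: W^2 = 1.293281e+07 * 3.16802e-16 * 0.752 = 3.08105e-09
Step 4: W = sqrt(3.08105e-09) = 5.551e-05 cm = 0.5551 um

0.5551


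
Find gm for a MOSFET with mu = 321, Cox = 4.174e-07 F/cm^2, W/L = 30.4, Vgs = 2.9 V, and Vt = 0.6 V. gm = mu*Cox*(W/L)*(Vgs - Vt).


Step 1: Vov = Vgs - Vt = 2.9 - 0.6 = 2.3 V
Step 2: gm = mu * Cox * (W/L) * Vov
Step 3: gm = 321 * 4.174e-07 * 30.4 * 2.3 = 9.37e-03 S

9.37e-03


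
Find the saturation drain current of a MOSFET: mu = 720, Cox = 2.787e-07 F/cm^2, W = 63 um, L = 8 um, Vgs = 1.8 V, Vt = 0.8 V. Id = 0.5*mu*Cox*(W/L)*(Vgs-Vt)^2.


Step 1: Overdrive voltage Vov = Vgs - Vt = 1.8 - 0.8 = 1.0 V
Step 2: W/L = 63/8 = 7.875
Step 3: Id = 0.5 * 720 * 2.787e-07 * 7.875 * 1.0^2
Step 4: Id = 7.90e-04 A

7.90e-04


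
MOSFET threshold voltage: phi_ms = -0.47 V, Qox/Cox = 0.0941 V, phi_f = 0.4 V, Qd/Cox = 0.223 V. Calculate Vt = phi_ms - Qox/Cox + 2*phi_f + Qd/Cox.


Step 1: Vt = phi_ms - Qox/Cox + 2*phi_f + Qd/Cox
Step 2: Vt = -0.47 - 0.0941 + 2*0.4 + 0.223
Step 3: Vt = -0.47 - 0.0941 + 0.8 + 0.223
Step 4: Vt = 0.4589 V

0.4589


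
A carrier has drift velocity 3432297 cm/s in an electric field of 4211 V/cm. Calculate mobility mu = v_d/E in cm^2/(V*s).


Step 1: mu = v_d / E
Step 2: mu = 3432297 / 4211
Step 3: mu = 815.08 cm^2/(V*s)

815.08


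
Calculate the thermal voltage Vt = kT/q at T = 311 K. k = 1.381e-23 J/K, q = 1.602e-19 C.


Step 1: kT = 1.381e-23 * 311 = 4.29491e-21 J
Step 2: Vt = kT/q = 4.29491e-21 / 1.602e-19
Step 3: Vt = 0.02681 V

0.02681


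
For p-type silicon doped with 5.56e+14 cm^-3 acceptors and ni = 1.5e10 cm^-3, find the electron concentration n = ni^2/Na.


Step 1: Majority hole concentration p ≈ Na = 5.56e+14 cm^-3
Step 2: n = ni^2 / Na = (1.5e10)^2 / 5.56e+14
Step 3: n = 4.05e+05 cm^-3

4.05e+05


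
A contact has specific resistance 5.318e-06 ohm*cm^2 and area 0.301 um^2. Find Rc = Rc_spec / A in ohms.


Step 1: Convert area to cm^2: 0.301 um^2 = 3.0100e-09 cm^2
Step 2: Rc = Rc_spec / A = 5.318e-06 / 3.0100e-09
Step 3: Rc = 1.77e+03 ohms

1.77e+03


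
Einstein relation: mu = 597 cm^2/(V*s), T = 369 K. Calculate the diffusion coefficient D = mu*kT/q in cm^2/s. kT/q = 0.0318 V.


Step 1: D = mu * (kT/q)
Step 2: D = 597 * 0.0318
Step 3: D = 18.98 cm^2/s

18.98


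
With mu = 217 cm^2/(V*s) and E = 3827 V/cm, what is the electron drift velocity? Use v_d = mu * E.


Step 1: v_d = mu * E
Step 2: v_d = 217 * 3827 = 830459
Step 3: v_d = 8.30e+05 cm/s

8.30e+05


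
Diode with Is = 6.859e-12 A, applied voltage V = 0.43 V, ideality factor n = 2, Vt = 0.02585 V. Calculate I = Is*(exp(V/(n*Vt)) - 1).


Step 1: V/(n*Vt) = 0.43/(2*0.02585) = 8.3172
Step 2: exp(8.3172) = 4.0937e+03
Step 3: I = 6.859e-12 * (4.0937e+03 - 1) = 2.81e-08 A

2.81e-08


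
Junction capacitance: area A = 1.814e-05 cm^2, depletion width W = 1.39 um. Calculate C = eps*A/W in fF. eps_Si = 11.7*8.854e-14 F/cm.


Step 1: eps_Si = 11.7 * 8.854e-14 = 1.035918e-12 F/cm
Step 2: W in cm = 1.39 * 1e-4 = 1.39e-04 cm
Step 3: C = 1.035918e-12 * 1.814e-05 / 1.39e-04 = 1.351910e-13 F
Step 4: C = 135.19 fF

135.19


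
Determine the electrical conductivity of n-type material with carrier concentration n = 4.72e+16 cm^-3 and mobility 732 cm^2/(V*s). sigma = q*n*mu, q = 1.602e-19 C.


Step 1: sigma = q * n * mu
Step 2: sigma = 1.602e-19 * 4.72e+16 * 732
Step 3: sigma = 5.535e+00 S/cm

5.535e+00


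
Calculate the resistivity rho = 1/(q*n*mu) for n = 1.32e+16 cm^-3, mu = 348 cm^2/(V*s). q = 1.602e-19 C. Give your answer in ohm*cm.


Step 1: sigma = q * n * mu = 1.602e-19 * 1.32e+16 * 348 = 7.35895e-01 S/cm
Step 2: rho = 1 / sigma = 1 / 7.35895e-01 = 1.359 ohm*cm

1.359


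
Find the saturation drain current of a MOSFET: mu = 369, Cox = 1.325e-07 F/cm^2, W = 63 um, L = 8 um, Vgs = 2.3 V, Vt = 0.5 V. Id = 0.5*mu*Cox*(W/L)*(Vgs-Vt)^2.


Step 1: Overdrive voltage Vov = Vgs - Vt = 2.3 - 0.5 = 1.8 V
Step 2: W/L = 63/8 = 7.875
Step 3: Id = 0.5 * 369 * 1.325e-07 * 7.875 * 1.8^2
Step 4: Id = 6.24e-04 A

6.24e-04


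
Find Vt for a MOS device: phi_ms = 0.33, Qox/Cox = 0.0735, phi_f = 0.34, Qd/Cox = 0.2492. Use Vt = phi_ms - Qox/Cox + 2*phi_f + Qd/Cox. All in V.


Step 1: Vt = phi_ms - Qox/Cox + 2*phi_f + Qd/Cox
Step 2: Vt = 0.33 - 0.0735 + 2*0.34 + 0.2492
Step 3: Vt = 0.33 - 0.0735 + 0.68 + 0.2492
Step 4: Vt = 1.1857 V

1.1857


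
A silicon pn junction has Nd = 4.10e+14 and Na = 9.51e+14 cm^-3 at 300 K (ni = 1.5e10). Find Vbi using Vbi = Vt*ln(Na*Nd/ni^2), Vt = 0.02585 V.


Step 1: Compute Na*Nd/ni^2 = 9.51e+14 * 4.10e+14 / (1.5e10)^2 = 1.7329e+09
Step 2: ln(1.7329e+09) = 21.2731
Step 3: Vbi = 0.02585 * 21.2731 = 0.55 V

0.55


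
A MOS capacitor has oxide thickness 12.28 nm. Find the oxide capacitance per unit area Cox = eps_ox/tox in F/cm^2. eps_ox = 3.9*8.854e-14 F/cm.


Step 1: eps_ox = 3.9 * 8.854e-14 = 3.45306e-13 F/cm
Step 2: tox in cm = 12.28 nm * 1e-7 = 1.2280e-06 cm
Step 3: Cox = 3.45306e-13 / 1.2280e-06 = 2.81e-07 F/cm^2

2.81e-07


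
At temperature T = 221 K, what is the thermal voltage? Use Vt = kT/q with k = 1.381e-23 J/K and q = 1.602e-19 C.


Step 1: kT = 1.381e-23 * 221 = 3.05201e-21 J
Step 2: Vt = kT/q = 3.05201e-21 / 1.602e-19
Step 3: Vt = 0.01905 V

0.01905


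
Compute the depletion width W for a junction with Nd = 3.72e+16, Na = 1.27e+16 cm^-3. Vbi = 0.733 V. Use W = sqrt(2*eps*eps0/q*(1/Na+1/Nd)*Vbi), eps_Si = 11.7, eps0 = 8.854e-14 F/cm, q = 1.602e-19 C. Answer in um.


Step 1: 1/Na + 1/Nd = 1/1.27e+16 + 1/3.72e+16 = 1.05622e-16
Step 2: 2*eps*eps0/q = 2*11.7*8.854e-14/1.602e-19 = 1.293281e+07
Step 3: W^2 = 1.293281e+07 * 1.05622e-16 * 0.733 = 1.00127e-09
Step 4: W = sqrt(1.00127e-09) = 3.164e-05 cm = 0.3164 um

0.3164


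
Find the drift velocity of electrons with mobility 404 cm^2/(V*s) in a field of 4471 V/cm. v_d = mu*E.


Step 1: v_d = mu * E
Step 2: v_d = 404 * 4471 = 1806284
Step 3: v_d = 1.81e+06 cm/s

1.81e+06


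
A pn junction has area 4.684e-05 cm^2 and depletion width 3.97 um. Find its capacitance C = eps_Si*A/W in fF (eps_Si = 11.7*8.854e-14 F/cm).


Step 1: eps_Si = 11.7 * 8.854e-14 = 1.035918e-12 F/cm
Step 2: W in cm = 3.97 * 1e-4 = 3.97e-04 cm
Step 3: C = 1.035918e-12 * 4.684e-05 / 3.97e-04 = 1.222227e-13 F
Step 4: C = 122.22 fF

122.22


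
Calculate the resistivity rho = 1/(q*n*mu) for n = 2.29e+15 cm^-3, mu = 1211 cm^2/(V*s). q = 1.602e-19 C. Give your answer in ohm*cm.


Step 1: sigma = q * n * mu = 1.602e-19 * 2.29e+15 * 1211 = 4.44265e-01 S/cm
Step 2: rho = 1 / sigma = 1 / 4.44265e-01 = 2.251 ohm*cm

2.251


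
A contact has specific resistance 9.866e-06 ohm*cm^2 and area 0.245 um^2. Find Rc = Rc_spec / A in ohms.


Step 1: Convert area to cm^2: 0.245 um^2 = 2.4500e-09 cm^2
Step 2: Rc = Rc_spec / A = 9.866e-06 / 2.4500e-09
Step 3: Rc = 4.03e+03 ohms

4.03e+03


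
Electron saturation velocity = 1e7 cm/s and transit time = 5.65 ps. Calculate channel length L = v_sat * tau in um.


Step 1: tau in seconds = 5.65 ps * 1e-12 = 5.6500e-12 s
Step 2: L = v_sat * tau = 1e7 * 5.6500e-12 = 5.6500e-05 cm
Step 3: L in um = 5.6500e-05 * 1e4 = 0.565 um

0.565


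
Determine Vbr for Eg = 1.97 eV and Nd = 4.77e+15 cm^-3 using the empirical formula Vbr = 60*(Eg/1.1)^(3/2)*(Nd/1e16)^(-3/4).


Step 1: Eg/1.1 = 1.97/1.1 = 1.790909
Step 2: (Eg/1.1)^1.5 = 1.790909^1.5 = 2.396681
Step 3: (Nd/1e16)^(-0.75) = (0.477)^(-0.75) = 1.742253
Step 4: Vbr = 60 * 2.396681 * 1.742253 = 250.5 V

250.5


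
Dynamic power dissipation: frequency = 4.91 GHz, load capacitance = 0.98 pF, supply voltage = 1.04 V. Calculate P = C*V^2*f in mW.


Step 1: V^2 = 1.04^2 = 1.0816 V^2
Step 2: P = C*V^2*f = 0.98e-12 F * 1.0816 * 4.91e9 Hz
Step 3: P = 5.20444288e-03 W
Step 4: P = 5.204 mW

5.204


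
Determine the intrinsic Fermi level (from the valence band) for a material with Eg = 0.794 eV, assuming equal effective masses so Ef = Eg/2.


Step 1: For an intrinsic semiconductor, the Fermi level sits at midgap.
Step 2: Ef = Eg / 2 = 0.794 / 2 = 0.397 eV

0.397


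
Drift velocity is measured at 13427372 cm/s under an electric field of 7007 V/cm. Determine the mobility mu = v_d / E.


Step 1: mu = v_d / E
Step 2: mu = 13427372 / 7007
Step 3: mu = 1916.28 cm^2/(V*s)

1916.28


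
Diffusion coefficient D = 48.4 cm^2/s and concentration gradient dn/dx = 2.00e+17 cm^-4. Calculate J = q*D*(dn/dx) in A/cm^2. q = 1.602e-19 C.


Step 1: J = q * D * (dn/dx)
Step 2: J = 1.602e-19 * 48.4 * 2.00e+17
Step 3: J = 1.55e+00 A/cm^2

1.55e+00


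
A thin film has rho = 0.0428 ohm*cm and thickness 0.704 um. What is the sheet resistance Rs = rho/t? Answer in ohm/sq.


Step 1: Convert thickness to cm: t = 0.704 um = 7.0400e-05 cm
Step 2: Rs = rho / t = 0.0428 / 7.0400e-05
Step 3: Rs = 608.0 ohm/sq

608.0


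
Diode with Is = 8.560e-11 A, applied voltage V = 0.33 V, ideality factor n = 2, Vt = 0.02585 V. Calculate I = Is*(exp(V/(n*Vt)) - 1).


Step 1: V/(n*Vt) = 0.33/(2*0.02585) = 6.3830
Step 2: exp(6.3830) = 5.9170e+02
Step 3: I = 8.560e-11 * (5.9170e+02 - 1) = 5.06e-08 A

5.06e-08


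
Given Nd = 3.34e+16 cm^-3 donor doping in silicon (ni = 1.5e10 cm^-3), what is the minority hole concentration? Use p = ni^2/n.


Step 1: Since Nd >> ni, n ≈ Nd = 3.34e+16 cm^-3
Step 2: p = ni^2 / n = (1.5e10)^2 / 3.34e+16
Step 3: p = 2.25e20 / 3.34e+16 = 6.74e+03 cm^-3

6.74e+03


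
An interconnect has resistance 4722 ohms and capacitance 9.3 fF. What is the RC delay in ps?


Step 1: tau = R * C
Step 2: tau = 4722 * 9.3 fF = 4722 * 9.3e-15 F
Step 3: tau = 4.39146e-11 s = 43.9146 ps

43.9146


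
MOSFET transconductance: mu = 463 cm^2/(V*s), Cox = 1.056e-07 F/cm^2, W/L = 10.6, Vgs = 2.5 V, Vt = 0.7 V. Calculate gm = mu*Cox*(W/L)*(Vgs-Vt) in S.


Step 1: Vov = Vgs - Vt = 2.5 - 0.7 = 1.8 V
Step 2: gm = mu * Cox * (W/L) * Vov
Step 3: gm = 463 * 1.056e-07 * 10.6 * 1.8 = 9.33e-04 S

9.33e-04


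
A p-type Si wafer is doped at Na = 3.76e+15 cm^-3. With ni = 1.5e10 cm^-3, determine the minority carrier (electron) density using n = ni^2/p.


Step 1: Majority hole concentration p ≈ Na = 3.76e+15 cm^-3
Step 2: n = ni^2 / Na = (1.5e10)^2 / 3.76e+15
Step 3: n = 5.98e+04 cm^-3

5.98e+04


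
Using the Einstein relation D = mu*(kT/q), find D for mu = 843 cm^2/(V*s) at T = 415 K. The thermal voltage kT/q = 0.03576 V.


Step 1: D = mu * (kT/q)
Step 2: D = 843 * 0.03576
Step 3: D = 30.15 cm^2/s

30.15


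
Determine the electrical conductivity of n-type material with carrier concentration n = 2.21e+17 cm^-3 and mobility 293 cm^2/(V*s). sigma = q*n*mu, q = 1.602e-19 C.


Step 1: sigma = q * n * mu
Step 2: sigma = 1.602e-19 * 2.21e+17 * 293
Step 3: sigma = 1.037e+01 S/cm

1.037e+01


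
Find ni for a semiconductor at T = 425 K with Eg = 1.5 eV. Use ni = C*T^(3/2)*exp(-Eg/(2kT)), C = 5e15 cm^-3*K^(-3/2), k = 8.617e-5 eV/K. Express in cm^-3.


Step 1: Compute kT = 8.617e-5 * 425 = 0.03662225 eV
Step 2: Exponent = -Eg/(2kT) = -1.5/(2*0.03662225) = -20.47935
Step 3: T^(3/2) = 425^1.5 = 8761.60
Step 4: ni = 5e15 * 8761.60 * exp(-20.47935) = 5.59e+10 cm^-3

5.59e+10


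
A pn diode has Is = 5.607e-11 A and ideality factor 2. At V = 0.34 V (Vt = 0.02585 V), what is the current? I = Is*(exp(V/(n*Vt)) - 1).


Step 1: V/(n*Vt) = 0.34/(2*0.02585) = 6.5764
Step 2: exp(6.5764) = 7.1795e+02
Step 3: I = 5.607e-11 * (7.1795e+02 - 1) = 4.02e-08 A

4.02e-08


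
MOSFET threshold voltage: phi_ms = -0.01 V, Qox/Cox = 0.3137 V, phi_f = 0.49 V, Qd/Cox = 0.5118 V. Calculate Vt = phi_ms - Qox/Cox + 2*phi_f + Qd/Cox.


Step 1: Vt = phi_ms - Qox/Cox + 2*phi_f + Qd/Cox
Step 2: Vt = -0.01 - 0.3137 + 2*0.49 + 0.5118
Step 3: Vt = -0.01 - 0.3137 + 0.98 + 0.5118
Step 4: Vt = 1.1681 V

1.1681


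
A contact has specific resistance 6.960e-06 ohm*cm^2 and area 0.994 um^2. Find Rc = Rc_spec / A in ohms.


Step 1: Convert area to cm^2: 0.994 um^2 = 9.9400e-09 cm^2
Step 2: Rc = Rc_spec / A = 6.960e-06 / 9.9400e-09
Step 3: Rc = 7.00e+02 ohms

7.00e+02


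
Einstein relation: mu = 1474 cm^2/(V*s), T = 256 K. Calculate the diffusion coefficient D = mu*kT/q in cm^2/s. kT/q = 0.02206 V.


Step 1: D = mu * (kT/q)
Step 2: D = 1474 * 0.02206
Step 3: D = 32.52 cm^2/s

32.52


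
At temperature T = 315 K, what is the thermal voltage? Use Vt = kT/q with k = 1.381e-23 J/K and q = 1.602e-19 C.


Step 1: kT = 1.381e-23 * 315 = 4.35015e-21 J
Step 2: Vt = kT/q = 4.35015e-21 / 1.602e-19
Step 3: Vt = 0.02715 V

0.02715


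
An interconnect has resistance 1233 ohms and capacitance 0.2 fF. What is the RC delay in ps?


Step 1: tau = R * C
Step 2: tau = 1233 * 0.2 fF = 1233 * 2.0e-16 F
Step 3: tau = 2.466e-13 s = 0.2466 ps

0.2466


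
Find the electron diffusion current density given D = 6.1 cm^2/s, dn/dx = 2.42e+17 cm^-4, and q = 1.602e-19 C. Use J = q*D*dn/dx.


Step 1: J = q * D * (dn/dx)
Step 2: J = 1.602e-19 * 6.1 * 2.42e+17
Step 3: J = 2.36e-01 A/cm^2

2.36e-01


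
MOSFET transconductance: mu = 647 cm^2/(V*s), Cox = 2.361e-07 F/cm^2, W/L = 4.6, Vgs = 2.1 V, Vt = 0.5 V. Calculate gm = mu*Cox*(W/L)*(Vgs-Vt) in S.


Step 1: Vov = Vgs - Vt = 2.1 - 0.5 = 1.6 V
Step 2: gm = mu * Cox * (W/L) * Vov
Step 3: gm = 647 * 2.361e-07 * 4.6 * 1.6 = 1.12e-03 S

1.12e-03


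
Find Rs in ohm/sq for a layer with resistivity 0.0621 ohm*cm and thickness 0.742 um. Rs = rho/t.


Step 1: Convert thickness to cm: t = 0.742 um = 7.4200e-05 cm
Step 2: Rs = rho / t = 0.0621 / 7.4200e-05
Step 3: Rs = 836.9 ohm/sq

836.9


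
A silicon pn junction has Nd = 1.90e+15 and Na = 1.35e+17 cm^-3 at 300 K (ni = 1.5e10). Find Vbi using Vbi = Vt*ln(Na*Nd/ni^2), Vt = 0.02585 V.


Step 1: Compute Na*Nd/ni^2 = 1.35e+17 * 1.90e+15 / (1.5e10)^2 = 1.1400e+12
Step 2: ln(1.1400e+12) = 27.7620
Step 3: Vbi = 0.02585 * 27.7620 = 0.718 V

0.718


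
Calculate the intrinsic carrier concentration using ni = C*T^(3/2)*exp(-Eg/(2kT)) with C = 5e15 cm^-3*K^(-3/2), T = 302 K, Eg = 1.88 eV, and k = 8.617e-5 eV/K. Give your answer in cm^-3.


Step 1: Compute kT = 8.617e-5 * 302 = 0.02602334 eV
Step 2: Exponent = -Eg/(2kT) = -1.88/(2*0.02602334) = -36.12142
Step 3: T^(3/2) = 302^1.5 = 5248.20
Step 4: ni = 5e15 * 5248.20 * exp(-36.12142) = 5.39e+03 cm^-3

5.39e+03


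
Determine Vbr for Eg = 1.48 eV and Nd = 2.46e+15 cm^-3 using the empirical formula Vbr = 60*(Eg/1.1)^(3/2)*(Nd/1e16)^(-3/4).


Step 1: Eg/1.1 = 1.48/1.1 = 1.345455
Step 2: (Eg/1.1)^1.5 = 1.345455^1.5 = 1.560644
Step 3: (Nd/1e16)^(-0.75) = (0.246)^(-0.75) = 2.862851
Step 4: Vbr = 60 * 1.560644 * 2.862851 = 268.1 V

268.1


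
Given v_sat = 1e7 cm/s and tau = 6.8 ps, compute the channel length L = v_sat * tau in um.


Step 1: tau in seconds = 6.8 ps * 1e-12 = 6.8000e-12 s
Step 2: L = v_sat * tau = 1e7 * 6.8000e-12 = 6.8000e-05 cm
Step 3: L in um = 6.8000e-05 * 1e4 = 0.68 um

0.68


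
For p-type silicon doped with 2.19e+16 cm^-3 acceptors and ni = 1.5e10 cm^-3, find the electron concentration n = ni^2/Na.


Step 1: Majority hole concentration p ≈ Na = 2.19e+16 cm^-3
Step 2: n = ni^2 / Na = (1.5e10)^2 / 2.19e+16
Step 3: n = 1.03e+04 cm^-3

1.03e+04
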